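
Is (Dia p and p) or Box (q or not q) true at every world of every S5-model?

Yes, valid

Tableau for the negation not ((Dia p and p) or Box (q or not q)):
1. not ((Dia p and p) or Box (q or not q)), 0
2. not (Dia p and p), 0
3. not Box (q or not q), 0
4. not Dia p, 0
5. not p, 0
6. not (q or not q), 1
7. not q, 1
8. q, 1
Accessibility: 0R0, 0R1, 1R0, 1R1
Branch closes: q and not q both at 1.
All branches of the negation close; one closing branch shown above.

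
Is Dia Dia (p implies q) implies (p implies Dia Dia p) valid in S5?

Tableau for the negation not (Dia Dia (p implies q) implies (p implies Dia Dia p)):
1. not (Dia Dia (p implies q) implies (p implies Dia Dia p)), w0
2. Dia Dia (p implies q), w0
3. not (p implies Dia Dia p), w0
4. p, w0
5. not Dia Dia p, w0
6. not Dia p, w0
7. not p, w0
Accessibility: w0Rw0
Branch closes: p and not p both at w0.
Every branch of the negation's tableau closes; the branch above is one of them.

Valid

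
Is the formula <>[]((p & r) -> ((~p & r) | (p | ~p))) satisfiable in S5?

1. <>[]((p & r) -> ((~p & r) | (p | ~p))), u
2. []((p & r) -> ((~p & r) | (p | ~p))), v
3. (p & r) -> ((~p & r) | (p | ~p)), u
4. (p & r) -> ((~p & r) | (p | ~p)), v
5. (~p & r) | (p | ~p), u
6. (~p & r) | (p | ~p), v
7. p | ~p, u
8. p | ~p, v
9. ~p, u
10. ~p, v
Accessibility: uRu, uRv, vRu, vRv

Yes, satisfiable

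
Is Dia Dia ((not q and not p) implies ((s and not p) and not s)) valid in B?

Not valid

Tableau for the negation not Dia Dia ((not q and not p) implies ((s and not p) and not s)):
1. not Dia Dia ((not q and not p) implies ((s and not p) and not s)), u
2. not Dia ((not q and not p) implies ((s and not p) and not s)), u
3. not ((not q and not p) implies ((s and not p) and not s)), u
4. not q and not p, u
5. not ((s and not p) and not s), u
6. not q, u
7. not p, u
8. s, u
Accessibility: uRu
The negation has an open branch (countermodel exists).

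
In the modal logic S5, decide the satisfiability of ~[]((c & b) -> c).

1. ~[]((c & b) -> c), 0
2. ~((c & b) -> c), 1
3. c & b, 1
4. ~c, 1
5. c, 1
6. b, 1
Accessibility: 0R0, 0R1, 1R0, 1R1
Branch closes: c and ~c both at 1.
(One branch shown.) All branches close.

Unsatisfiable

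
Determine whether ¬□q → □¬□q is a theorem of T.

Invalid (countermodel exists)

Tableau for the negation ¬(¬□q → □¬□q):
1. ¬(¬□q → □¬□q), w0
2. ¬□q, w0   [¬→-rule on 1]
3. ¬□¬□q, w0   [¬→-rule on 1]
4. ¬q, w1   [¬□-rule on 2: fresh world w1, w0Rw1]
5. □q, w2   [¬□-rule on 3: fresh world w2, w0Rw2]
6. q, w2   [□-rule on 5 via w2Rw2]
Accessibility: w0Rw0, w0Rw1, w0Rw2, w1Rw1, w2Rw2
The negation has an open branch (countermodel exists).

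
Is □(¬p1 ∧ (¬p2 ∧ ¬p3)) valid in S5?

Not valid

Tableau for the negation ¬□(¬p1 ∧ (¬p2 ∧ ¬p3)):
1. ¬□(¬p1 ∧ (¬p2 ∧ ¬p3)), u
2. ¬(¬p1 ∧ (¬p2 ∧ ¬p3)), v
3. ¬(¬p2 ∧ ¬p3), v
4. p3, v
Accessibility: uRu, uRv, vRu, vRv
The negation has an open branch (countermodel exists).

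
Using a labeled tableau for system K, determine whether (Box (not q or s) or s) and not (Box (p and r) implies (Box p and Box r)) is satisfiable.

No, unsatisfiable

1. (Box (not q or s) or s) and not (Box (p and r) implies (Box p and Box r)), w0
2. Box (not q or s) or s, w0   [and-rule on 1]
3. not (Box (p and r) implies (Box p and Box r)), w0   [and-rule on 1]
4. Box (p and r), w0   [neg-implies-rule on 3]
5. not (Box p and Box r), w0   [neg-implies-rule on 3]
6. s, w0   [or-rule on 2 (branches; this branch)]
7. not Box r, w0   [neg-and-rule on 5 (branches; this branch)]
8. not r, w1   [neg-Box-rule on 7: fresh world w1, w0Rw1]
9. p and r, w1   [Box-rule on 4 via w0Rw1]
10. p, w1   [and-rule on 9]
11. r, w1   [and-rule on 9]
Accessibility: w0Rw1
Branch closes: r and not r both at w1.
(One branch shown.) All branches close.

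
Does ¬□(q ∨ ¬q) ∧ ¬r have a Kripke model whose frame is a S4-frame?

Unsatisfiable (every branch closes)

1. ¬□(q ∨ ¬q) ∧ ¬r, w0
2. ¬□(q ∨ ¬q), w0   [∧-rule on 1]
3. ¬r, w0   [∧-rule on 1]
4. ¬(q ∨ ¬q), w1   [¬□-rule on 2: fresh world w1, w0Rw1]
5. ¬q, w1   [¬∨-rule on 4]
6. q, w1   [¬∨-rule on 4]
Accessibility: w0Rw0, w0Rw1, w1Rw1
Branch closes: q and ¬q both at w1.
Every branch closes; the branch above is one of them.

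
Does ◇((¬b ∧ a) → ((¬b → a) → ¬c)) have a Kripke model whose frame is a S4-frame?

1. ◇((¬b ∧ a) → ((¬b → a) → ¬c)), w0
2. (¬b ∧ a) → ((¬b → a) → ¬c), w1
3. (¬b → a) → ¬c, w1
4. ¬c, w1
Accessibility: w0Rw0, w0Rw1, w1Rw1

Satisfiable (open branch found)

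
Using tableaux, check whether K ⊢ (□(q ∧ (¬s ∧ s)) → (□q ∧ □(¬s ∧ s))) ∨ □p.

Tableau for the negation ¬((□(q ∧ (¬s ∧ s)) → (□q ∧ □(¬s ∧ s))) ∨ □p):
1. ¬((□(q ∧ (¬s ∧ s)) → (□q ∧ □(¬s ∧ s))) ∨ □p), u
2. ¬(□(q ∧ (¬s ∧ s)) → (□q ∧ □(¬s ∧ s))), u   [¬∨-rule on 1]
3. ¬□p, u   [¬∨-rule on 1]
4. □(q ∧ (¬s ∧ s)), u   [¬→-rule on 2]
5. ¬(□q ∧ □(¬s ∧ s)), u   [¬→-rule on 2]
6. ¬□(¬s ∧ s), u   [¬∧-rule on 5 (branches; this branch)]
7. ¬p, v   [¬□-rule on 3: fresh world v, uRv]
8. q ∧ (¬s ∧ s), v   [□-rule on 4 via uRv]
9. q, v   [∧-rule on 8]
10. ¬s ∧ s, v   [∧-rule on 8]
11. ¬s, v   [∧-rule on 10]
12. s, v   [∧-rule on 10]
Accessibility: uRv
Branch closes: s and ¬s both at v.
All branches of the negation close; one closing branch shown above.

Yes, valid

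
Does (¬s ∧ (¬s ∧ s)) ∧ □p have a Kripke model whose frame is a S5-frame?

Unsatisfiable

1. (¬s ∧ (¬s ∧ s)) ∧ □p, w0
2. ¬s ∧ (¬s ∧ s), w0
3. □p, w0
4. ¬s, w0
5. ¬s ∧ s, w0
6. s, w0
Accessibility: w0Rw0
Branch closes: s and ¬s both at w0.
All branches of the tableau close; one closing branch shown above.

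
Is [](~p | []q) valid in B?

Tableau for the negation ~[](~p | []q):
1. ~[](~p | []q), 0
2. ~(~p | []q), 1   [~[]-rule on 1: fresh world 1, 0R1]
3. p, 1   [~|-rule on 2]
4. ~[]q, 1   [~|-rule on 2]
5. ~q, 2   [~[]-rule on 4: fresh world 2, 1R2]
Accessibility: 0R0, 0R1, 1R0, 1R1, 1R2, 2R1, 2R2
The negation has an open branch (countermodel exists).

Invalid (countermodel exists)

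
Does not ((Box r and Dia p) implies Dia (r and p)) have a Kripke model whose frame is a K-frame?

1. not ((Box r and Dia p) implies Dia (r and p)), u
2. Box r and Dia p, u
3. not Dia (r and p), u
4. Box r, u
5. Dia p, u
6. p, v
7. not (r and p), v
8. r, v
9. not p, v
Accessibility: uRv
Branch closes: p and not p both at v.
All branches of the tableau close; one closing branch shown above.

Unsatisfiable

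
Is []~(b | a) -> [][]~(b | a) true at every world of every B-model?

Not valid

Tableau for the negation ~([]~(b | a) -> [][]~(b | a)):
1. ~([]~(b | a) -> [][]~(b | a)), w0
2. []~(b | a), w0
3. ~[][]~(b | a), w0
4. ~(b | a), w0
5. ~b, w0
6. ~a, w0
7. ~[]~(b | a), w1
8. ~(b | a), w1
9. ~b, w1
10. ~a, w1
11. b | a, w2
12. a, w2
Accessibility: w0Rw0, w0Rw1, w1Rw0, w1Rw1, w1Rw2, w2Rw1, w2Rw2
The negation has an open branch (countermodel exists).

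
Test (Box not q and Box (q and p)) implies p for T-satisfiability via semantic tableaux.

1. (Box not q and Box (q and p)) implies p, w0
2. p, w0
Accessibility: w0Rw0

Satisfiable (open branch found)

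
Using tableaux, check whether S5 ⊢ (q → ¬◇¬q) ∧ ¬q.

Invalid (countermodel exists)

Tableau for the negation ¬((q → ¬◇¬q) ∧ ¬q):
1. ¬((q → ¬◇¬q) ∧ ¬q), w0
2. q, w0
Accessibility: w0Rw0
The negation has an open branch (countermodel exists).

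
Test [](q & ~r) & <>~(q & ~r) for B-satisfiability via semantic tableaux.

1. [](q & ~r) & <>~(q & ~r), u
2. [](q & ~r), u
3. <>~(q & ~r), u
4. q & ~r, u
5. q, u
6. ~r, u
7. ~(q & ~r), v
8. q & ~r, v
9. q, v
10. ~r, v
11. r, v
Accessibility: uRu, uRv, vRu, vRv
Branch closes: r and ~r both at v.
Every branch closes; the branch above is one of them.

No, unsatisfiable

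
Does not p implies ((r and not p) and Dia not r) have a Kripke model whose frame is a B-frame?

Satisfiable (open branch found)

1. not p implies ((r and not p) and Dia not r), 0
2. (r and not p) and Dia not r, 0
3. r and not p, 0
4. Dia not r, 0
5. r, 0
6. not p, 0
7. not r, 1
Accessibility: 0R0, 0R1, 1R0, 1R1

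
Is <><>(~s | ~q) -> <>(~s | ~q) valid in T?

No, not valid

Tableau for the negation ~(<><>(~s | ~q) -> <>(~s | ~q)):
1. ~(<><>(~s | ~q) -> <>(~s | ~q)), w0
2. <><>(~s | ~q), w0
3. ~<>(~s | ~q), w0
4. ~(~s | ~q), w0
5. s, w0
6. q, w0
7. <>(~s | ~q), w1
8. ~(~s | ~q), w1
9. s, w1
10. q, w1
11. ~s | ~q, w2
12. ~q, w2
Accessibility: w0Rw0, w0Rw1, w1Rw1, w1Rw2, w2Rw2
The negation has an open branch (countermodel exists).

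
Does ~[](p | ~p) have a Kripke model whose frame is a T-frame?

Unsatisfiable

1. ~[](p | ~p), u
2. ~(p | ~p), v
3. ~p, v
4. p, v
Accessibility: uRu, uRv, vRv
Branch closes: p and ~p both at v.
(One branch shown.) All branches close.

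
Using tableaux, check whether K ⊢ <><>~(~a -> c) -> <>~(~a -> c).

Tableau for the negation ~(<><>~(~a -> c) -> <>~(~a -> c)):
1. ~(<><>~(~a -> c) -> <>~(~a -> c)), w0
2. <><>~(~a -> c), w0
3. ~<>~(~a -> c), w0
4. <>~(~a -> c), w1
5. ~a -> c, w1
6. c, w1
7. ~(~a -> c), w2
8. ~a, w2
9. ~c, w2
Accessibility: w0Rw1, w1Rw2
The negation has an open branch (countermodel exists).

Invalid (countermodel exists)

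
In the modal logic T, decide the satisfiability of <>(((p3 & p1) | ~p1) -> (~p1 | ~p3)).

Yes, satisfiable

1. <>(((p3 & p1) | ~p1) -> (~p1 | ~p3)), 0
2. ((p3 & p1) | ~p1) -> (~p1 | ~p3), 1
3. ~p1 | ~p3, 1
4. ~p3, 1
Accessibility: 0R0, 0R1, 1R1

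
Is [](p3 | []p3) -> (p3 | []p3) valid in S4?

Tableau for the negation ~([](p3 | []p3) -> (p3 | []p3)):
1. ~([](p3 | []p3) -> (p3 | []p3)), u
2. [](p3 | []p3), u
3. ~(p3 | []p3), u
4. ~p3, u
5. ~[]p3, u
6. p3 | []p3, u
7. []p3, u
8. p3, u
Accessibility: uRu
Branch closes: p3 and ~p3 both at u.
All branches of the negation close; one closing branch shown above.

Yes, valid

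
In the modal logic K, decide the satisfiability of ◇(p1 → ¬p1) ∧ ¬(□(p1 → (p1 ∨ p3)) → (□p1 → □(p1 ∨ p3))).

1. ◇(p1 → ¬p1) ∧ ¬(□(p1 → (p1 ∨ p3)) → (□p1 → □(p1 ∨ p3))), u
2. ◇(p1 → ¬p1), u
3. ¬(□(p1 → (p1 ∨ p3)) → (□p1 → □(p1 ∨ p3))), u
4. □(p1 → (p1 ∨ p3)), u
5. ¬(□p1 → □(p1 ∨ p3)), u
6. □p1, u
7. ¬□(p1 ∨ p3), u
8. p1 → ¬p1, v
9. p1 → (p1 ∨ p3), v
10. p1, v
11. ¬p1, v
Accessibility: uRv
Branch closes: p1 and ¬p1 both at v.
All branches of the tableau close; one closing branch shown above.

No, unsatisfiable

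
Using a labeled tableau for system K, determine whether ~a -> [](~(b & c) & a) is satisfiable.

Yes, satisfiable

1. ~a -> [](~(b & c) & a), u
2. [](~(b & c) & a), u   [->-rule on 1 (branches; this branch)]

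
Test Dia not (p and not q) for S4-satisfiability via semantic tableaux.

1. Dia not (p and not q), 0
2. not (p and not q), 1   [Dia-rule on 1: fresh world 1, 0R1]
3. q, 1   [neg-and-rule on 2 (branches; this branch)]
Accessibility: 0R0, 0R1, 1R1

Yes, satisfiable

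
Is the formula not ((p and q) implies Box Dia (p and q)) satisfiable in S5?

No, unsatisfiable

1. not ((p and q) implies Box Dia (p and q)), u
2. p and q, u   [neg-implies-rule on 1]
3. not Box Dia (p and q), u   [neg-implies-rule on 1]
4. p, u   [and-rule on 2]
5. q, u   [and-rule on 2]
6. not Dia (p and q), v   [neg-Box-rule on 3: fresh world v, uRv]
7. not (p and q), u   [neg-Dia-rule on 6 via vRu]
8. not (p and q), v   [neg-Dia-rule on 6 via vRv]
9. not q, u   [neg-and-rule on 7 (branches; this branch)]
Accessibility: uRu, uRv, vRu, vRv
Branch closes: q and not q both at u.
(One branch shown.) All branches close.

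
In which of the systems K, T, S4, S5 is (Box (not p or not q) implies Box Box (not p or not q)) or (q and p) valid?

S4-tableau for the negation not ((Box (not p or not q) implies Box Box (not p or not q)) or (q and p)):
1. not ((Box (not p or not q) implies Box Box (not p or not q)) or (q and p)), w0
2. not (Box (not p or not q) implies Box Box (not p or not q)), w0   [neg-or-rule on 1]
3. not (q and p), w0   [neg-or-rule on 1]
4. Box (not p or not q), w0   [neg-implies-rule on 2]
5. not Box Box (not p or not q), w0   [neg-implies-rule on 2]
6. not p or not q, w0   [Box-rule on 4 via w0Rw0]
7. not p, w0   [neg-and-rule on 3 (branches; this branch)]
8. not q, w0   [or-rule on 6 (branches; this branch)]
9. not Box (not p or not q), w1   [neg-Box-rule on 5: fresh world w1, w0Rw1]
10. not p or not q, w1   [Box-rule on 4 via w0Rw1]
11. not q, w1   [or-rule on 10 (branches; this branch)]
12. not (not p or not q), w2   [neg-Box-rule on 9: fresh world w2, w1Rw2]
13. p, w2   [neg-or-rule on 12]
14. q, w2   [neg-or-rule on 12]
15. not p or not q, w2   [Box-rule on 4 via w0Rw2]
16. not q, w2   [or-rule on 15 (branches; this branch)]
Accessibility: w0Rw0, w0Rw1, w0Rw2, w1Rw1, w1Rw2, w2Rw2
Branch closes: q and not q both at w2.
Every branch closes (one shown): valid in S4, hence also in S5 (every theorem of S4 is a theorem of S5).
T-tableau for the negation not ((Box (not p or not q) implies Box Box (not p or not q)) or (q and p)):
1. not ((Box (not p or not q) implies Box Box (not p or not q)) or (q and p)), w0
2. not (Box (not p or not q) implies Box Box (not p or not q)), w0   [neg-or-rule on 1]
3. not (q and p), w0   [neg-or-rule on 1]
4. Box (not p or not q), w0   [neg-implies-rule on 2]
5. not Box Box (not p or not q), w0   [neg-implies-rule on 2]
6. not p or not q, w0   [Box-rule on 4 via w0Rw0]
7. not p, w0   [neg-and-rule on 3 (branches; this branch)]
8. not q, w0   [or-rule on 6 (branches; this branch)]
9. not Box (not p or not q), w1   [neg-Box-rule on 5: fresh world w1, w0Rw1]
10. not p or not q, w1   [Box-rule on 4 via w0Rw1]
11. not q, w1   [or-rule on 10 (branches; this branch)]
12. not (not p or not q), w2   [neg-Box-rule on 9: fresh world w2, w1Rw2]
13. p, w2   [neg-or-rule on 12]
14. q, w2   [neg-or-rule on 12]
Accessibility: w0Rw0, w0Rw1, w1Rw1, w1Rw2, w2Rw2
Complete open branch: countermodel on a T-frame, so not valid in T, nor in K (the same frame is also a K-frame).

S4, S5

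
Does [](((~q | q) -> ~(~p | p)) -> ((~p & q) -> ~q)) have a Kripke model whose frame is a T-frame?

1. [](((~q | q) -> ~(~p | p)) -> ((~p & q) -> ~q)), w0
2. ((~q | q) -> ~(~p | p)) -> ((~p & q) -> ~q), w0   [[]-rule on 1 via w0Rw0]
3. (~p & q) -> ~q, w0   [->-rule on 2 (branches; this branch)]
4. ~q, w0   [->-rule on 3 (branches; this branch)]
Accessibility: w0Rw0

Yes, satisfiable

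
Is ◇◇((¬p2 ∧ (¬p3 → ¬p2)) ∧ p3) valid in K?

Tableau for the negation ¬◇◇((¬p2 ∧ (¬p3 → ¬p2)) ∧ p3):
1. ¬◇◇((¬p2 ∧ (¬p3 → ¬p2)) ∧ p3), 0
The negation has an open branch (countermodel exists).

No, not valid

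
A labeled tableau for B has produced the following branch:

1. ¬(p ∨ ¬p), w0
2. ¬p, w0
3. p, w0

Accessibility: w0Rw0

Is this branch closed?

Closed

Both p and ¬p appear at w0.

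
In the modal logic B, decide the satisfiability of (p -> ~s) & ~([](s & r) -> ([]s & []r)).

No, unsatisfiable

1. (p -> ~s) & ~([](s & r) -> ([]s & []r)), u
2. p -> ~s, u   [&-rule on 1]
3. ~([](s & r) -> ([]s & []r)), u   [&-rule on 1]
4. [](s & r), u   [~->-rule on 3]
5. ~([]s & []r), u   [~->-rule on 3]
6. s & r, u   [[]-rule on 4 via uRu]
7. s, u   [&-rule on 6]
8. r, u   [&-rule on 6]
9. ~p, u   [->-rule on 2 (branches; this branch)]
10. ~[]r, u   [~&-rule on 5 (branches; this branch)]
11. ~r, v   [~[]-rule on 10: fresh world v, uRv]
12. s & r, v   [[]-rule on 4 via uRv]
13. s, v   [&-rule on 12]
14. r, v   [&-rule on 12]
Accessibility: uRu, uRv, vRu, vRv
Branch closes: r and ~r both at v.
(One branch shown.) All branches close.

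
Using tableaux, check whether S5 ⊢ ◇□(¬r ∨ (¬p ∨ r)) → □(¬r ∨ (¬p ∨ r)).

Tableau for the negation ¬(◇□(¬r ∨ (¬p ∨ r)) → □(¬r ∨ (¬p ∨ r))):
1. ¬(◇□(¬r ∨ (¬p ∨ r)) → □(¬r ∨ (¬p ∨ r))), 0
2. ◇□(¬r ∨ (¬p ∨ r)), 0   [¬→-rule on 1]
3. ¬□(¬r ∨ (¬p ∨ r)), 0   [¬→-rule on 1]
4. □(¬r ∨ (¬p ∨ r)), 1   [◇-rule on 2: fresh world 1, 0R1]
5. ¬r ∨ (¬p ∨ r), 0   [□-rule on 4 via 1R0]
6. ¬r ∨ (¬p ∨ r), 1   [□-rule on 4 via 1R1]
7. ¬p ∨ r, 0   [∨-rule on 5 (branches; this branch)]
8. ¬p ∨ r, 1   [∨-rule on 6 (branches; this branch)]
9. r, 0   [∨-rule on 7 (branches; this branch)]
10. r, 1   [∨-rule on 8 (branches; this branch)]
11. ¬(¬r ∨ (¬p ∨ r)), 2   [¬□-rule on 3: fresh world 2, 0R2]
12. r, 2   [¬∨-rule on 11]
13. ¬(¬p ∨ r), 2   [¬∨-rule on 11]
14. p, 2   [¬∨-rule on 13]
15. ¬r, 2   [¬∨-rule on 13]
Accessibility: 0R0, 0R1, 0R2, 1R0, 1R1, 1R2, 2R0, 2R1, 2R2
Branch closes: r and ¬r both at 2.
All branches of the negation close; one closing branch shown above.

Yes, valid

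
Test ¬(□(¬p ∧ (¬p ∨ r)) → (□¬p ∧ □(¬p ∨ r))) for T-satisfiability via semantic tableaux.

Unsatisfiable (every branch closes)

1. ¬(□(¬p ∧ (¬p ∨ r)) → (□¬p ∧ □(¬p ∨ r))), u
2. □(¬p ∧ (¬p ∨ r)), u
3. ¬(□¬p ∧ □(¬p ∨ r)), u
4. ¬p ∧ (¬p ∨ r), u
5. ¬p, u
6. ¬p ∨ r, u
7. ¬□(¬p ∨ r), u
8. r, u
9. ¬(¬p ∨ r), v
10. p, v
11. ¬r, v
12. ¬p ∧ (¬p ∨ r), v
13. ¬p, v
14. ¬p ∨ r, v
Accessibility: uRu, uRv, vRv
Branch closes: p and ¬p both at v.
All branches of the tableau close; one closing branch shown above.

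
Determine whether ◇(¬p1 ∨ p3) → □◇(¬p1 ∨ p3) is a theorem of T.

No, not valid

Tableau for the negation ¬(◇(¬p1 ∨ p3) → □◇(¬p1 ∨ p3)):
1. ¬(◇(¬p1 ∨ p3) → □◇(¬p1 ∨ p3)), w0
2. ◇(¬p1 ∨ p3), w0
3. ¬□◇(¬p1 ∨ p3), w0
4. ¬p1 ∨ p3, w1
5. p3, w1
6. ¬◇(¬p1 ∨ p3), w2
7. ¬(¬p1 ∨ p3), w2
8. p1, w2
9. ¬p3, w2
Accessibility: w0Rw0, w0Rw1, w0Rw2, w1Rw1, w2Rw2
The negation has an open branch (countermodel exists).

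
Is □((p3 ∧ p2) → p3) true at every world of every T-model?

Yes, valid

Tableau for the negation ¬□((p3 ∧ p2) → p3):
1. ¬□((p3 ∧ p2) → p3), 0
2. ¬((p3 ∧ p2) → p3), 1   [¬□-rule on 1: fresh world 1, 0R1]
3. p3 ∧ p2, 1   [¬→-rule on 2]
4. ¬p3, 1   [¬→-rule on 2]
5. p3, 1   [∧-rule on 3]
6. p2, 1   [∧-rule on 3]
Accessibility: 0R0, 0R1, 1R1
Branch closes: p3 and ¬p3 both at 1.
All branches of the negation close; one closing branch shown above.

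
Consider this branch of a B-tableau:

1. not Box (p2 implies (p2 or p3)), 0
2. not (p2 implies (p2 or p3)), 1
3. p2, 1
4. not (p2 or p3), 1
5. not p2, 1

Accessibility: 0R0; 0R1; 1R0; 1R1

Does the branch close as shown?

Yes, closed

Both p2 and not p2 appear at 1.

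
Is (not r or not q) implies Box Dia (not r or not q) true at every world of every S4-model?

No, not valid

Tableau for the negation not ((not r or not q) implies Box Dia (not r or not q)):
1. not ((not r or not q) implies Box Dia (not r or not q)), w0
2. not r or not q, w0
3. not Box Dia (not r or not q), w0
4. not q, w0
5. not Dia (not r or not q), w1
6. not (not r or not q), w1
7. r, w1
8. q, w1
Accessibility: w0Rw0, w0Rw1, w1Rw1
The negation has an open branch (countermodel exists).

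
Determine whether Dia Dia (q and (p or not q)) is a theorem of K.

No, not valid

Tableau for the negation not Dia Dia (q and (p or not q)):
1. not Dia Dia (q and (p or not q)), u
The negation has an open branch (countermodel exists).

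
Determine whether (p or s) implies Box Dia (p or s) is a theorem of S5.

Tableau for the negation not ((p or s) implies Box Dia (p or s)):
1. not ((p or s) implies Box Dia (p or s)), u
2. p or s, u
3. not Box Dia (p or s), u
4. s, u
5. not Dia (p or s), v
6. not (p or s), u
7. not p, u
8. not s, u
Accessibility: uRu, uRv, vRu, vRv
Branch closes: s and not s both at u.
Every branch of the negation's tableau closes; the branch above is one of them.

Yes, valid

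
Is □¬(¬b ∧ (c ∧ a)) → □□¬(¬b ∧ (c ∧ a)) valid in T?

Tableau for the negation ¬(□¬(¬b ∧ (c ∧ a)) → □□¬(¬b ∧ (c ∧ a))):
1. ¬(□¬(¬b ∧ (c ∧ a)) → □□¬(¬b ∧ (c ∧ a))), 0
2. □¬(¬b ∧ (c ∧ a)), 0   [¬→-rule on 1]
3. ¬□□¬(¬b ∧ (c ∧ a)), 0   [¬→-rule on 1]
4. ¬(¬b ∧ (c ∧ a)), 0   [□-rule on 2 via 0R0]
5. ¬(c ∧ a), 0   [¬∧-rule on 4 (branches; this branch)]
6. ¬a, 0   [¬∧-rule on 5 (branches; this branch)]
7. ¬□¬(¬b ∧ (c ∧ a)), 1   [¬□-rule on 3: fresh world 1, 0R1]
8. ¬(¬b ∧ (c ∧ a)), 1   [□-rule on 2 via 0R1]
9. ¬(c ∧ a), 1   [¬∧-rule on 8 (branches; this branch)]
10. ¬a, 1   [¬∧-rule on 9 (branches; this branch)]
11. ¬b ∧ (c ∧ a), 2   [¬□-rule on 7: fresh world 2, 1R2]
12. ¬b, 2   [∧-rule on 11]
13. c ∧ a, 2   [∧-rule on 11]
14. c, 2   [∧-rule on 13]
15. a, 2   [∧-rule on 13]
Accessibility: 0R0, 0R1, 1R1, 1R2, 2R2
The negation has an open branch (countermodel exists).

No, not valid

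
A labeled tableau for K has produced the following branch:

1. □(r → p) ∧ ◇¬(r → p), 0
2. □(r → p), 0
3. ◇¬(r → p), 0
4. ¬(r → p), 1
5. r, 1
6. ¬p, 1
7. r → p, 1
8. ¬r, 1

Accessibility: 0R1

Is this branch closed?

Closed

Both r and ¬r appear at 1.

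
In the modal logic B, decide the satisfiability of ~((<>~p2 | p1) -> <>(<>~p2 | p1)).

1. ~((<>~p2 | p1) -> <>(<>~p2 | p1)), u
2. <>~p2 | p1, u   [~->-rule on 1]
3. ~<>(<>~p2 | p1), u   [~->-rule on 1]
4. ~(<>~p2 | p1), u   [~<>-rule on 3 via uRu]
5. ~<>~p2, u   [~|-rule on 4]
6. ~p1, u   [~|-rule on 4]
7. p2, u   [~<>-rule on 5 via uRu]
8. <>~p2, u   [|-rule on 2 (branches; this branch)]
9. ~p2, v   [<>-rule on 8: fresh world v, uRv]
10. ~(<>~p2 | p1), v   [~<>-rule on 3 via uRv]
11. ~<>~p2, v   [~|-rule on 10]
12. ~p1, v   [~|-rule on 10]
13. p2, v   [~<>-rule on 5 via uRv]
Accessibility: uRu, uRv, vRu, vRv
Branch closes: p2 and ~p2 both at v.
Every branch closes; the branch above is one of them.

No, unsatisfiable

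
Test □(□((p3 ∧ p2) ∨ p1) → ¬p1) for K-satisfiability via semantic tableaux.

1. □(□((p3 ∧ p2) ∨ p1) → ¬p1), w0

Satisfiable (open branch found)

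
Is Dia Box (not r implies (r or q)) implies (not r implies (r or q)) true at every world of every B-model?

Tableau for the negation not (Dia Box (not r implies (r or q)) implies (not r implies (r or q))):
1. not (Dia Box (not r implies (r or q)) implies (not r implies (r or q))), 0
2. Dia Box (not r implies (r or q)), 0
3. not (not r implies (r or q)), 0
4. not r, 0
5. not (r or q), 0
6. not q, 0
7. Box (not r implies (r or q)), 1
8. not r implies (r or q), 0
9. not r implies (r or q), 1
10. r or q, 0
11. r or q, 1
12. q, 0
Accessibility: 0R0, 0R1, 1R0, 1R1
Branch closes: q and not q both at 0.
Every branch of the negation's tableau closes; the branch above is one of them.

Yes, valid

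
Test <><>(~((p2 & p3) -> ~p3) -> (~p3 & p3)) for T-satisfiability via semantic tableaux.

Satisfiable

1. <><>(~((p2 & p3) -> ~p3) -> (~p3 & p3)), w0
2. <>(~((p2 & p3) -> ~p3) -> (~p3 & p3)), w1   [<>-rule on 1: fresh world w1, w0Rw1]
3. ~((p2 & p3) -> ~p3) -> (~p3 & p3), w2   [<>-rule on 2: fresh world w2, w1Rw2]
4. (p2 & p3) -> ~p3, w2   [->-rule on 3 (branches; this branch)]
5. ~p3, w2   [->-rule on 4 (branches; this branch)]
Accessibility: w0Rw0, w0Rw1, w1Rw1, w1Rw2, w2Rw2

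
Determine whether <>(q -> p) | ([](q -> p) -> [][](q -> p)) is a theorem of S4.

Valid

Tableau for the negation ~(<>(q -> p) | ([](q -> p) -> [][](q -> p))):
1. ~(<>(q -> p) | ([](q -> p) -> [][](q -> p))), 0
2. ~<>(q -> p), 0
3. ~([](q -> p) -> [][](q -> p)), 0
4. [](q -> p), 0
5. ~[][](q -> p), 0
6. ~(q -> p), 0
7. q, 0
8. ~p, 0
9. q -> p, 0
10. p, 0
Accessibility: 0R0
Branch closes: p and ~p both at 0.
Every branch of the negation's tableau closes; the branch above is one of them.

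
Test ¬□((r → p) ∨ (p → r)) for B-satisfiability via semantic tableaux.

1. ¬□((r → p) ∨ (p → r)), w0
2. ¬((r → p) ∨ (p → r)), w1
3. ¬(r → p), w1
4. ¬(p → r), w1
5. r, w1
6. ¬p, w1
7. p, w1
8. ¬r, w1
Accessibility: w0Rw0, w0Rw1, w1Rw0, w1Rw1
Branch closes: p and ¬p both at w1.
Every branch closes; the branch above is one of them.

No, unsatisfiable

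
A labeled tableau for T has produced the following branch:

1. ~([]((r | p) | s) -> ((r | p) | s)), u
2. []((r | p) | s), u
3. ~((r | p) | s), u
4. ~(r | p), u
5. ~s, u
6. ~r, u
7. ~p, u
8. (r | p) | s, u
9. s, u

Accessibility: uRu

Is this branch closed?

Yes, closed

Both s and ~s appear at u.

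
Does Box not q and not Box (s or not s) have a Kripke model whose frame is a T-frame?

No, unsatisfiable

1. Box not q and not Box (s or not s), w0
2. Box not q, w0
3. not Box (s or not s), w0
4. not q, w0
5. not (s or not s), w1
6. not s, w1
7. s, w1
Accessibility: w0Rw0, w0Rw1, w1Rw1
Branch closes: s and not s both at w1.
Every branch closes; the branch above is one of them.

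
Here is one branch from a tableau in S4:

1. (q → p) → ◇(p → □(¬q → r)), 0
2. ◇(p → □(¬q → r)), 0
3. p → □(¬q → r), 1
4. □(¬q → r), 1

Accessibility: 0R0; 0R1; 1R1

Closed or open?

No world carries both an atom and its negation.

No, open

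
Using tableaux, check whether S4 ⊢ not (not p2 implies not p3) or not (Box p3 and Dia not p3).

Tableau for the negation not (not (not p2 implies not p3) or not (Box p3 and Dia not p3)):
1. not (not (not p2 implies not p3) or not (Box p3 and Dia not p3)), w0
2. not p2 implies not p3, w0
3. Box p3 and Dia not p3, w0
4. Box p3, w0
5. Dia not p3, w0
6. p3, w0
7. p2, w0
8. not p3, w1
9. p3, w1
Accessibility: w0Rw0, w0Rw1, w1Rw1
Branch closes: p3 and not p3 both at w1.
All branches of the negation close; one closing branch shown above.

Yes, valid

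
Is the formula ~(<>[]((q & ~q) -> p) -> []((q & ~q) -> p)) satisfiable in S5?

1. ~(<>[]((q & ~q) -> p) -> []((q & ~q) -> p)), 0
2. <>[]((q & ~q) -> p), 0
3. ~[]((q & ~q) -> p), 0
4. []((q & ~q) -> p), 1
5. (q & ~q) -> p, 0
6. (q & ~q) -> p, 1
7. ~(q & ~q), 0
8. ~(q & ~q), 1
9. q, 0
10. q, 1
11. ~((q & ~q) -> p), 2
12. q & ~q, 2
13. ~p, 2
14. q, 2
15. ~q, 2
Accessibility: 0R0, 0R1, 0R2, 1R0, 1R1, 1R2, 2R0, 2R1, 2R2
Branch closes: q and ~q both at 2.
All branches of the tableau close; one closing branch shown above.

Unsatisfiable (every branch closes)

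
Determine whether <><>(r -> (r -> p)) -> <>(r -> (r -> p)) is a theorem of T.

Invalid (countermodel exists)

Tableau for the negation ~(<><>(r -> (r -> p)) -> <>(r -> (r -> p))):
1. ~(<><>(r -> (r -> p)) -> <>(r -> (r -> p))), w0
2. <><>(r -> (r -> p)), w0   [~->-rule on 1]
3. ~<>(r -> (r -> p)), w0   [~->-rule on 1]
4. ~(r -> (r -> p)), w0   [~<>-rule on 3 via w0Rw0]
5. r, w0   [~->-rule on 4]
6. ~(r -> p), w0   [~->-rule on 4]
7. ~p, w0   [~->-rule on 6]
8. <>(r -> (r -> p)), w1   [<>-rule on 2: fresh world w1, w0Rw1]
9. ~(r -> (r -> p)), w1   [~<>-rule on 3 via w0Rw1]
10. r, w1   [~->-rule on 9]
11. ~(r -> p), w1   [~->-rule on 9]
12. ~p, w1   [~->-rule on 11]
13. r -> (r -> p), w2   [<>-rule on 8: fresh world w2, w1Rw2]
14. r -> p, w2   [->-rule on 13 (branches; this branch)]
15. p, w2   [->-rule on 14 (branches; this branch)]
Accessibility: w0Rw0, w0Rw1, w1Rw1, w1Rw2, w2Rw2
The negation has an open branch (countermodel exists).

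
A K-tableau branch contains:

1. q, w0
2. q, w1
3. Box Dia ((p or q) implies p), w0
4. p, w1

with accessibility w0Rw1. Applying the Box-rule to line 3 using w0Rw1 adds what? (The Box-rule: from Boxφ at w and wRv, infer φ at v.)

Dia ((p or q) implies p), w1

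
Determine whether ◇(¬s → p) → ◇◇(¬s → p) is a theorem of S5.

Yes, valid

Tableau for the negation ¬(◇(¬s → p) → ◇◇(¬s → p)):
1. ¬(◇(¬s → p) → ◇◇(¬s → p)), w0
2. ◇(¬s → p), w0
3. ¬◇◇(¬s → p), w0
4. ¬◇(¬s → p), w0
5. ¬(¬s → p), w0
6. ¬s, w0
7. ¬p, w0
8. ¬s → p, w1
9. ¬◇(¬s → p), w1
10. ¬(¬s → p), w1
11. ¬s, w1
12. ¬p, w1
13. p, w1
Accessibility: w0Rw0, w0Rw1, w1Rw0, w1Rw1
Branch closes: p and ¬p both at w1.
All branches of the negation close; one closing branch shown above.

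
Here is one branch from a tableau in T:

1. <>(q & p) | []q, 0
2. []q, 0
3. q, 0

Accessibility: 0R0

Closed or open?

No atom appears with both signs at the same world.

Open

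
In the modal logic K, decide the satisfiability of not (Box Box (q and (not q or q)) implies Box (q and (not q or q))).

1. not (Box Box (q and (not q or q)) implies Box (q and (not q or q))), w0
2. Box Box (q and (not q or q)), w0
3. not Box (q and (not q or q)), w0
4. not (q and (not q or q)), w1
5. Box (q and (not q or q)), w1
6. not q, w1
Accessibility: w0Rw1

Satisfiable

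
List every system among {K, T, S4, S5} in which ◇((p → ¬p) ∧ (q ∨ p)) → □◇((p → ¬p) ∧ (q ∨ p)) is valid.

S5

S4-tableau for the negation ¬(◇((p → ¬p) ∧ (q ∨ p)) → □◇((p → ¬p) ∧ (q ∨ p))):
1. ¬(◇((p → ¬p) ∧ (q ∨ p)) → □◇((p → ¬p) ∧ (q ∨ p))), 0
2. ◇((p → ¬p) ∧ (q ∨ p)), 0
3. ¬□◇((p → ¬p) ∧ (q ∨ p)), 0
4. (p → ¬p) ∧ (q ∨ p), 1
5. p → ¬p, 1
6. q ∨ p, 1
7. ¬p, 1
8. q, 1
9. ¬◇((p → ¬p) ∧ (q ∨ p)), 2
10. ¬((p → ¬p) ∧ (q ∨ p)), 2
11. ¬(q ∨ p), 2
12. ¬q, 2
13. ¬p, 2
Accessibility: 0R0, 0R1, 0R2, 1R1, 2R2
Complete open branch: countermodel on an S4-frame, so not valid in S4, nor in K, T (the same frame is also a K-frame and a T-frame).
S5-tableau for the negation ¬(◇((p → ¬p) ∧ (q ∨ p)) → □◇((p → ¬p) ∧ (q ∨ p))):
1. ¬(◇((p → ¬p) ∧ (q ∨ p)) → □◇((p → ¬p) ∧ (q ∨ p))), 0
2. ◇((p → ¬p) ∧ (q ∨ p)), 0
3. ¬□◇((p → ¬p) ∧ (q ∨ p)), 0
4. (p → ¬p) ∧ (q ∨ p), 1
5. p → ¬p, 1
6. q ∨ p, 1
7. ¬p, 1
8. q, 1
9. ¬◇((p → ¬p) ∧ (q ∨ p)), 2
10. ¬((p → ¬p) ∧ (q ∨ p)), 0
11. ¬((p → ¬p) ∧ (q ∨ p)), 1
12. ¬((p → ¬p) ∧ (q ∨ p)), 2
13. ¬(q ∨ p), 0
14. ¬q, 0
15. ¬p, 0
16. ¬(q ∨ p), 1
17. ¬q, 1
Accessibility: 0R0, 0R1, 0R2, 1R0, 1R1, 1R2, 2R0, 2R1, 2R2
Branch closes: q and ¬q both at 1.
Every branch closes (one shown): valid in S5.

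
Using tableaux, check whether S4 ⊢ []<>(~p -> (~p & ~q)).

Tableau for the negation ~[]<>(~p -> (~p & ~q)):
1. ~[]<>(~p -> (~p & ~q)), w0
2. ~<>(~p -> (~p & ~q)), w1
3. ~(~p -> (~p & ~q)), w1
4. ~p, w1
5. ~(~p & ~q), w1
6. q, w1
Accessibility: w0Rw0, w0Rw1, w1Rw1
The negation has an open branch (countermodel exists).

Not valid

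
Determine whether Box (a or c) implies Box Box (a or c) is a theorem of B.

Tableau for the negation not (Box (a or c) implies Box Box (a or c)):
1. not (Box (a or c) implies Box Box (a or c)), 0
2. Box (a or c), 0
3. not Box Box (a or c), 0
4. a or c, 0
5. c, 0
6. not Box (a or c), 1
7. a or c, 1
8. c, 1
9. not (a or c), 2
10. not a, 2
11. not c, 2
Accessibility: 0R0, 0R1, 1R0, 1R1, 1R2, 2R1, 2R2
The negation has an open branch (countermodel exists).

No, not valid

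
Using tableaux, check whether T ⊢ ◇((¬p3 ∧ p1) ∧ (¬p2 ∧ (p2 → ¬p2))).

Invalid (countermodel exists)

Tableau for the negation ¬◇((¬p3 ∧ p1) ∧ (¬p2 ∧ (p2 → ¬p2))):
1. ¬◇((¬p3 ∧ p1) ∧ (¬p2 ∧ (p2 → ¬p2))), u
2. ¬((¬p3 ∧ p1) ∧ (¬p2 ∧ (p2 → ¬p2))), u
3. ¬(¬p2 ∧ (p2 → ¬p2)), u
4. ¬(p2 → ¬p2), u
5. p2, u
Accessibility: uRu
The negation has an open branch (countermodel exists).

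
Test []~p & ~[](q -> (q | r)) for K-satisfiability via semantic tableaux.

1. []~p & ~[](q -> (q | r)), w0
2. []~p, w0
3. ~[](q -> (q | r)), w0
4. ~(q -> (q | r)), w1
5. q, w1
6. ~(q | r), w1
7. ~q, w1
8. ~r, w1
Accessibility: w0Rw1
Branch closes: q and ~q both at w1.
(One branch shown.) All branches close.

Unsatisfiable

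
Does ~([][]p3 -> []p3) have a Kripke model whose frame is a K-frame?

Satisfiable (open branch found)

1. ~([][]p3 -> []p3), u
2. [][]p3, u
3. ~[]p3, u
4. ~p3, v
5. []p3, v
Accessibility: uRv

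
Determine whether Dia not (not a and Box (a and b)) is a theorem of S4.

Tableau for the negation not Dia not (not a and Box (a and b)):
1. not Dia not (not a and Box (a and b)), 0
2. not a and Box (a and b), 0
3. not a, 0
4. Box (a and b), 0
5. a and b, 0
6. a, 0
7. b, 0
Accessibility: 0R0
Branch closes: a and not a both at 0.
All branches of the negation close; one closing branch shown above.

Valid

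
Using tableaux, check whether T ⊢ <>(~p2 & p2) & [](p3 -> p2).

Tableau for the negation ~(<>(~p2 & p2) & [](p3 -> p2)):
1. ~(<>(~p2 & p2) & [](p3 -> p2)), 0
2. ~[](p3 -> p2), 0
3. ~(p3 -> p2), 1
4. p3, 1
5. ~p2, 1
Accessibility: 0R0, 0R1, 1R1
The negation has an open branch (countermodel exists).

Invalid (countermodel exists)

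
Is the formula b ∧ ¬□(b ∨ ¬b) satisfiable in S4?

No, unsatisfiable

1. b ∧ ¬□(b ∨ ¬b), u
2. b, u   [∧-rule on 1]
3. ¬□(b ∨ ¬b), u   [∧-rule on 1]
4. ¬(b ∨ ¬b), v   [¬□-rule on 3: fresh world v, uRv]
5. ¬b, v   [¬∨-rule on 4]
6. b, v   [¬∨-rule on 4]
Accessibility: uRu, uRv, vRv
Branch closes: b and ¬b both at v.
Every branch closes; the branch above is one of them.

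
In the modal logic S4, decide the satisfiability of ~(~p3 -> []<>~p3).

1. ~(~p3 -> []<>~p3), u
2. ~p3, u   [~->-rule on 1]
3. ~[]<>~p3, u   [~->-rule on 1]
4. ~<>~p3, v   [~[]-rule on 3: fresh world v, uRv]
5. p3, v   [~<>-rule on 4 via vRv]
Accessibility: uRu, uRv, vRv

Satisfiable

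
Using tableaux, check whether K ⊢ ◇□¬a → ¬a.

No, not valid

Tableau for the negation ¬(◇□¬a → ¬a):
1. ¬(◇□¬a → ¬a), u
2. ◇□¬a, u
3. a, u
4. □¬a, v
Accessibility: uRv
The negation has an open branch (countermodel exists).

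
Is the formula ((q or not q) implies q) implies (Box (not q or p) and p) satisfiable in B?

Satisfiable (open branch found)

1. ((q or not q) implies q) implies (Box (not q or p) and p), w0
2. Box (not q or p) and p, w0
3. Box (not q or p), w0
4. p, w0
5. not q or p, w0
Accessibility: w0Rw0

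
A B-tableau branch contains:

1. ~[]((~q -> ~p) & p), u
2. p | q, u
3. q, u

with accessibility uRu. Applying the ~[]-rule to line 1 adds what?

a fresh world v with uRv, and ~((~q -> ~p) & p) at v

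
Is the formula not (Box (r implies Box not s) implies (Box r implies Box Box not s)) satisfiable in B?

1. not (Box (r implies Box not s) implies (Box r implies Box Box not s)), 0
2. Box (r implies Box not s), 0   [neg-implies-rule on 1]
3. not (Box r implies Box Box not s), 0   [neg-implies-rule on 1]
4. Box r, 0   [neg-implies-rule on 3]
5. not Box Box not s, 0   [neg-implies-rule on 3]
6. r implies Box not s, 0   [Box-rule on 2 via 0R0]
7. r, 0   [Box-rule on 4 via 0R0]
8. Box not s, 0   [implies-rule on 6 (branches; this branch)]
9. not s, 0   [Box-rule on 8 via 0R0]
10. not Box not s, 1   [neg-Box-rule on 5: fresh world 1, 0R1]
11. r implies Box not s, 1   [Box-rule on 2 via 0R1]
12. r, 1   [Box-rule on 4 via 0R1]
13. not s, 1   [Box-rule on 8 via 0R1]
14. Box not s, 1   [implies-rule on 11 (branches; this branch)]
15. s, 2   [neg-Box-rule on 10: fresh world 2, 1R2]
16. not s, 2   [Box-rule on 14 via 1R2]
Accessibility: 0R0, 0R1, 1R0, 1R1, 1R2, 2R1, 2R2
Branch closes: s and not s both at 2.
(One branch shown.) All branches close.

Unsatisfiable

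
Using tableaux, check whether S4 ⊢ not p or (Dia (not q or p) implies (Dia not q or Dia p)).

Tableau for the negation not (not p or (Dia (not q or p) implies (Dia not q or Dia p))):
1. not (not p or (Dia (not q or p) implies (Dia not q or Dia p))), 0
2. p, 0
3. not (Dia (not q or p) implies (Dia not q or Dia p)), 0
4. Dia (not q or p), 0
5. not (Dia not q or Dia p), 0
6. not Dia not q, 0
7. not Dia p, 0
8. q, 0
9. not p, 0
Accessibility: 0R0
Branch closes: p and not p both at 0.
All branches of the negation close; one closing branch shown above.

Valid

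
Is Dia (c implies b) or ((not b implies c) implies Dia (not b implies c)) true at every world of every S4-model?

Tableau for the negation not (Dia (c implies b) or ((not b implies c) implies Dia (not b implies c))):
1. not (Dia (c implies b) or ((not b implies c) implies Dia (not b implies c))), 0
2. not Dia (c implies b), 0
3. not ((not b implies c) implies Dia (not b implies c)), 0
4. not b implies c, 0
5. not Dia (not b implies c), 0
6. not (c implies b), 0
7. c, 0
8. not b, 0
9. not (not b implies c), 0
10. not c, 0
Accessibility: 0R0
Branch closes: c and not c both at 0.
Every branch of the negation's tableau closes; the branch above is one of them.

Yes, valid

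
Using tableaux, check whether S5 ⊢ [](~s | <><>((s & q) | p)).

Tableau for the negation ~[](~s | <><>((s & q) | p)):
1. ~[](~s | <><>((s & q) | p)), w0
2. ~(~s | <><>((s & q) | p)), w1
3. s, w1
4. ~<><>((s & q) | p), w1
5. ~<>((s & q) | p), w0
6. ~<>((s & q) | p), w1
7. ~((s & q) | p), w0
8. ~(s & q), w0
9. ~p, w0
10. ~((s & q) | p), w1
11. ~(s & q), w1
12. ~p, w1
13. ~q, w0
14. ~q, w1
Accessibility: w0Rw0, w0Rw1, w1Rw0, w1Rw1
The negation has an open branch (countermodel exists).

Not valid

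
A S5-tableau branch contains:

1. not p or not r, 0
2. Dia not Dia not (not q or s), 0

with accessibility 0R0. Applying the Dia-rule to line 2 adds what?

a fresh world 1 with 0R1, and not Dia not (not q or s) at 1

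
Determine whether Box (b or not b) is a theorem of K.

Valid in K

Tableau for the negation not Box (b or not b):
1. not Box (b or not b), 0
2. not (b or not b), 1
3. not b, 1
4. b, 1
Accessibility: 0R1
Branch closes: b and not b both at 1.
All branches of the negation close; one closing branch shown above.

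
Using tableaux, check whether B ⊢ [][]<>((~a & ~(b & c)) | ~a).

Tableau for the negation ~[][]<>((~a & ~(b & c)) | ~a):
1. ~[][]<>((~a & ~(b & c)) | ~a), 0
2. ~[]<>((~a & ~(b & c)) | ~a), 1   [~[]-rule on 1: fresh world 1, 0R1]
3. ~<>((~a & ~(b & c)) | ~a), 2   [~[]-rule on 2: fresh world 2, 1R2]
4. ~((~a & ~(b & c)) | ~a), 1   [~<>-rule on 3 via 2R1]
5. ~(~a & ~(b & c)), 1   [~|-rule on 4]
6. a, 1   [~|-rule on 4]
7. ~((~a & ~(b & c)) | ~a), 2   [~<>-rule on 3 via 2R2]
8. ~(~a & ~(b & c)), 2   [~|-rule on 7]
9. a, 2   [~|-rule on 7]
10. b & c, 1   [~&-rule on 5 (branches; this branch)]
11. b, 1   [&-rule on 10]
12. c, 1   [&-rule on 10]
13. b & c, 2   [~&-rule on 8 (branches; this branch)]
14. b, 2   [&-rule on 13]
15. c, 2   [&-rule on 13]
Accessibility: 0R0, 0R1, 1R0, 1R1, 1R2, 2R1, 2R2
The negation has an open branch (countermodel exists).

Invalid (countermodel exists)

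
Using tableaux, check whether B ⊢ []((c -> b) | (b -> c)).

Tableau for the negation ~[]((c -> b) | (b -> c)):
1. ~[]((c -> b) | (b -> c)), w0
2. ~((c -> b) | (b -> c)), w1   [~[]-rule on 1: fresh world w1, w0Rw1]
3. ~(c -> b), w1   [~|-rule on 2]
4. ~(b -> c), w1   [~|-rule on 2]
5. c, w1   [~->-rule on 3]
6. ~b, w1   [~->-rule on 3]
7. b, w1   [~->-rule on 4]
8. ~c, w1   [~->-rule on 4]
Accessibility: w0Rw0, w0Rw1, w1Rw0, w1Rw1
Branch closes: b and ~b both at w1.
Every branch of the negation's tableau closes; the branch above is one of them.

Yes, valid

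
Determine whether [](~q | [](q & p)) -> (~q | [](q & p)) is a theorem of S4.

Valid in S4

Tableau for the negation ~([](~q | [](q & p)) -> (~q | [](q & p))):
1. ~([](~q | [](q & p)) -> (~q | [](q & p))), 0
2. [](~q | [](q & p)), 0
3. ~(~q | [](q & p)), 0
4. q, 0
5. ~[](q & p), 0
6. ~q | [](q & p), 0
7. [](q & p), 0
8. q & p, 0
9. p, 0
10. ~(q & p), 1
11. ~q | [](q & p), 1
12. q & p, 1
13. q, 1
14. p, 1
15. ~p, 1
Accessibility: 0R0, 0R1, 1R1
Branch closes: p and ~p both at 1.
Every branch of the negation's tableau closes; the branch above is one of them.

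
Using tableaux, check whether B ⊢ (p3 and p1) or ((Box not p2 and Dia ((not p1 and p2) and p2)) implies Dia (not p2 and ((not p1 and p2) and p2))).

Tableau for the negation not ((p3 and p1) or ((Box not p2 and Dia ((not p1 and p2) and p2)) implies Dia (not p2 and ((not p1 and p2) and p2)))):
1. not ((p3 and p1) or ((Box not p2 and Dia ((not p1 and p2) and p2)) implies Dia (not p2 and ((not p1 and p2) and p2)))), 0
2. not (p3 and p1), 0
3. not ((Box not p2 and Dia ((not p1 and p2) and p2)) implies Dia (not p2 and ((not p1 and p2) and p2))), 0
4. Box not p2 and Dia ((not p1 and p2) and p2), 0
5. not Dia (not p2 and ((not p1 and p2) and p2)), 0
6. Box not p2, 0
7. Dia ((not p1 and p2) and p2), 0
8. not (not p2 and ((not p1 and p2) and p2)), 0
9. not p2, 0
10. not p1, 0
11. not ((not p1 and p2) and p2), 0
12. not (not p1 and p2), 0
13. (not p1 and p2) and p2, 1
14. not p1 and p2, 1
15. p2, 1
16. not p1, 1
17. not (not p2 and ((not p1 and p2) and p2)), 1
18. not p2, 1
Accessibility: 0R0, 0R1, 1R0, 1R1
Branch closes: p2 and not p2 both at 1.
All branches of the negation close; one closing branch shown above.

Valid in B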